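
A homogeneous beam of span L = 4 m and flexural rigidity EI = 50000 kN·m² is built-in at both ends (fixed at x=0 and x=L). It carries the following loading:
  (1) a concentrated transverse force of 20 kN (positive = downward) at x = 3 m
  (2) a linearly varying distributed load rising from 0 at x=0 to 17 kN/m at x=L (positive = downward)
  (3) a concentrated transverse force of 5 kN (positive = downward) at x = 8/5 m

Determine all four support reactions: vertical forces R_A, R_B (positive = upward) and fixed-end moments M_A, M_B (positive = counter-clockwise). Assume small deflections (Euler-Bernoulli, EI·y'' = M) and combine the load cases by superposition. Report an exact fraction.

Load 1 — point force P=20 kN at a=3 m (b=L-a=1):
  R_A = Pb²(3a+b)/L³ = 20·1²·(3·3+1)/4³ = 25/8 kN
  M_A = Pab²/L² = 20·3·1²/4² = 15/4 kN·m
  R_B = Pa²(a+3b)/L³ = 20·3²·(3+3·1)/4³ = 135/8 kN
  M_B = -Pa²b/L² = -20·3²·1/4² = -45/4 kN·m
Load 2 — triangular load w₀=17 kN/m (0→w₀ over full span):
  R_A = 3w₀L/20 = 3·17·4/20 = 51/5 kN
  M_A = w₀L²/30 = 17·4²/30 = 136/15 kN·m
  R_B = 7w₀L/20 = 7·17·4/20 = 119/5 kN
  M_B = -w₀L²/20 = -17·4²/20 = -68/5 kN·m
Load 3 — point force P=5 kN at a=8/5 m (b=L-a=12/5):
  R_A = Pb²(3a+b)/L³ = 5·(12/5)²·(3·(8/5)+(12/5))/4³ = 81/25 kN
  M_A = Pab²/L² = 5·(8/5)·(12/5)²/4² = 72/25 kN·m
  R_B = Pa²(a+3b)/L³ = 5·(8/5)²·((8/5)+3·(12/5))/4³ = 44/25 kN
  M_B = -Pa²b/L² = -5·(8/5)²·(12/5)/4² = -48/25 kN·m
Superposition: R_A = 3313/200 kN, M_A = 4709/300 kN·m, R_B = 8487/200 kN, M_B = -2677/100 kN·m

R_A = 3313/200 kN, M_A = 4709/300 kN·m, R_B = 8487/200 kN, M_B = -2677/100 kN·m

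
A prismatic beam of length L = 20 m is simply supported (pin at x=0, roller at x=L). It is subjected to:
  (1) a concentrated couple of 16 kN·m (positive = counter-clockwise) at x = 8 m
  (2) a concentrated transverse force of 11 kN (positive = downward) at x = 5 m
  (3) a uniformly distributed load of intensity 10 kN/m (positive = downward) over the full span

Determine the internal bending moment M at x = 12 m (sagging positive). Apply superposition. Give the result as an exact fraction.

Load 1 — applied couple M₀=16 kN·m at a=8 m (b=L-a=12):
  M_1 = M₀x/L - M₀  [x>a] = 16·12/20 - 16 = -32/5 kN·m
Load 2 — point force P=11 kN at a=5 m (b=L-a=15):
  M_2 = Pa(L-x)/L  [x>a] = 11·5·(20-12)/20 = 22 kN·m
Load 3 — uniform load w=10 kN/m over full span:
  M_3 = wx(L-x)/2 = 10·12·(20-12)/2 = 480 kN·m
Superposition: M = Σ M_i = 2478/5 kN·m ≈ 495.600000 kN·m

M(12) = 2478/5 kN·m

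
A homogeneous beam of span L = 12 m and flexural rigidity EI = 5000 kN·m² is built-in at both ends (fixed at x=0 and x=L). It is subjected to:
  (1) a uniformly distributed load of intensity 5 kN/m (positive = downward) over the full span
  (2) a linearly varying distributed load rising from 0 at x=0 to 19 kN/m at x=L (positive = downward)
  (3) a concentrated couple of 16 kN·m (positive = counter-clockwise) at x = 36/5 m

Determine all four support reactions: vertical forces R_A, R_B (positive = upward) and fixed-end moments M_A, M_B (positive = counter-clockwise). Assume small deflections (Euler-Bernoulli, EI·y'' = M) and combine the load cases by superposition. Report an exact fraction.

Load 1 — uniform load w=5 kN/m over full span:
  R_A = wL/2 = 5·12/2 = 30 kN
  M_A = wL²/12 = 5·12²/12 = 60 kN·m
  R_B = wL/2 = 5·12/2 = 30 kN
  M_B = -wL²/12 = -5·12²/12 = -60 kN·m
Load 2 — triangular load w₀=19 kN/m (0→w₀ over full span):
  R_A = 3w₀L/20 = 3·19·12/20 = 171/5 kN
  M_A = w₀L²/30 = 19·12²/30 = 456/5 kN·m
  R_B = 7w₀L/20 = 7·19·12/20 = 399/5 kN
  M_B = -w₀L²/20 = -19·12²/20 = -684/5 kN·m
Load 3 — applied couple M₀=16 kN·m at a=36/5 m (b=L-a=24/5):
  R_A = 6M₀ab/L³ = 6·16·(36/5)·(24/5)/12³ = 48/25 kN
  M_A = M₀b(2a-b)/L² = 16·(24/5)·(2·(36/5)-(24/5))/12² = 128/25 kN·m
  R_B = -6M₀ab/L³ = -6·16·(36/5)·(24/5)/12³ = -48/25 kN
  M_B = M₀a(2b-a)/L² = 16·(36/5)·(2·(24/5)-(36/5))/12² = 48/25 kN·m
Superposition: R_A = 1653/25 kN, M_A = 3908/25 kN·m, R_B = 2697/25 kN, M_B = -4872/25 kN·m

R_A = 1653/25 kN, M_A = 3908/25 kN·m, R_B = 2697/25 kN, M_B = -4872/25 kN·m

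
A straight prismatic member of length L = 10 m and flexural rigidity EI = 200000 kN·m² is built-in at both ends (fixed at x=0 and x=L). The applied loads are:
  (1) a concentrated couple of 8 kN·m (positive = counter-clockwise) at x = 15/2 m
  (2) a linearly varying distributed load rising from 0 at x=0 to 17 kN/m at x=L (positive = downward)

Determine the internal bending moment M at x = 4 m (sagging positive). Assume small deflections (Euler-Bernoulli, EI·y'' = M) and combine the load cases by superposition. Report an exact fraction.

Load 1 — applied couple M₀=8 kN·m at a=15/2 m (b=L-a=5/2):
  M_1 = R_Ax - M_A  [x≤a] with R_A=9/10, M_A=5/2 = (9/10)·4 - (5/2) = 11/10 kN·m
Load 2 — triangular load w₀=17 kN/m (0→w₀ over full span):
  M_2 = 3w₀Lx/20 - w₀L²/30 - w₀x³/(6L) = 3·17·10·4/20 - 17·10²/30 - 17·4³/(6·10) = 136/5 kN·m
Superposition: M = Σ M_i = 283/10 kN·m ≈ 28.300000 kN·m

M(4) = 283/10 kN·m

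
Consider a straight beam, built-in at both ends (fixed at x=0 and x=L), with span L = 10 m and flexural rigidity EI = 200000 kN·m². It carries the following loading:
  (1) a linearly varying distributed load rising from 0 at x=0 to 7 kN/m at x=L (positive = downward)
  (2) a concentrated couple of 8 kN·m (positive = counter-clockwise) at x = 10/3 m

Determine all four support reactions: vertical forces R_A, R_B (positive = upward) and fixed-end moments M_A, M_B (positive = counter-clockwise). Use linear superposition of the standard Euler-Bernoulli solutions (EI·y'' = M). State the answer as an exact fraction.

R_A = 347/30 kN, M_A = 70/3 kN·m, R_B = 703/30 kN, M_B = -97/3 kN·m

Load 1 — triangular load w₀=7 kN/m (0→w₀ over full span):
  R_A = 3w₀L/20 = 3·7·10/20 = 21/2 kN
  M_A = w₀L²/30 = 7·10²/30 = 70/3 kN·m
  R_B = 7w₀L/20 = 7·7·10/20 = 49/2 kN
  M_B = -w₀L²/20 = -7·10²/20 = -35 kN·m
Load 2 — applied couple M₀=8 kN·m at a=10/3 m (b=L-a=20/3):
  R_A = 6M₀ab/L³ = 6·8·(10/3)·(20/3)/10³ = 16/15 kN
  M_A = M₀b(2a-b)/L² = 8·(20/3)·(2·(10/3)-(20/3))/10² = 0 kN·m
  R_B = -6M₀ab/L³ = -6·8·(10/3)·(20/3)/10³ = -16/15 kN
  M_B = M₀a(2b-a)/L² = 8·(10/3)·(2·(20/3)-(10/3))/10² = 8/3 kN·m
Superposition: R_A = 347/30 kN, M_A = 70/3 kN·m, R_B = 703/30 kN, M_B = -97/3 kN·m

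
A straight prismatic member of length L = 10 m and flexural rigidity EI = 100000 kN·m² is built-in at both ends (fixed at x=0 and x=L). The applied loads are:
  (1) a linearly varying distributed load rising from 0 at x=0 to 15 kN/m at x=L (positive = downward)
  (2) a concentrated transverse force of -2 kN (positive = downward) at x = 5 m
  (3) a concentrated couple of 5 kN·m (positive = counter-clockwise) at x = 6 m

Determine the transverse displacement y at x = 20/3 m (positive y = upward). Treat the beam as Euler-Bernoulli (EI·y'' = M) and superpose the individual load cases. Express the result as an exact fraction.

y(20/3) = -7679/4860000 m

Load 1 — triangular load w₀=15 kN/m (0→w₀ over full span):
  y_1 = -w₀x²(L-x)²(x+2L)/(120LEI) = -15·(20/3)²·(10-(20/3))²·((20/3)+2·10)/(120·10·100000) = -2/1215 m
Load 2 — point force P=-2 kN at a=5 m (b=L-a=5):
  y_2 = -Pa²(L-x)²(3bL-(3b+a)(L-x))/(6L³EI)  [x>a] = -(-2)·5²·(10-(20/3))²·(3·5·10-(3·5+5)·(10-(20/3)))/(6·10³·100000) = 1/12960 m
Load 3 — applied couple M₀=5 kN·m at a=6 m (b=L-a=4):
  y_3 = (R_Ax³/6 - M_Ax²/2 - M₀(x-a)²/2)/EI  [x>a] with R_A=18/25, M_A=8/5 = ((18/25)·(20/3)³/6 - (8/5)·(20/3)²/2 - 5·((20/3)-6)²/2)/100000 = -1/90000 m
Superposition: y = Σ y_i = -7679/4860000 m ≈ -0.001580 m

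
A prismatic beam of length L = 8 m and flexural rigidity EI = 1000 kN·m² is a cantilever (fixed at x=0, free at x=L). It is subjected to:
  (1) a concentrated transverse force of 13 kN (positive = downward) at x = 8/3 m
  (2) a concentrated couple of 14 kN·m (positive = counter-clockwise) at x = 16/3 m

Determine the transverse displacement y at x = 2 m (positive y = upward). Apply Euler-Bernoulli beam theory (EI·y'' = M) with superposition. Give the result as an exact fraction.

Load 1 — point force P=13 kN at a=8/3 m (b=L-a=16/3):
  y_1 = -Px²(3a-x)/(6EI)  [x≤a] = -13·2²·(3·(8/3)-2)/(6·1000) = -13/250 m
Load 2 — applied couple M₀=14 kN·m at a=16/3 m (b=L-a=8/3):
  y_2 = M₀x²/(2EI)  [x≤a] = 14·2²/(2·1000) = 7/250 m
Superposition: y = Σ y_i = -3/125 m ≈ -0.024000 m

y(2) = -3/125 m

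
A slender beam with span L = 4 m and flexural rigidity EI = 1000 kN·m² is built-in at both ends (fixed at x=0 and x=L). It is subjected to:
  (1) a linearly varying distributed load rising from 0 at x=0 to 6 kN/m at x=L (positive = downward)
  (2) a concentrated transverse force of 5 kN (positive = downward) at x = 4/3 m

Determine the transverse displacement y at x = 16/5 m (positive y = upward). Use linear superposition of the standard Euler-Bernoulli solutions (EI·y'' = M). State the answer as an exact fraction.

Load 1 — triangular load w₀=6 kN/m (0→w₀ over full span):
  y_1 = -w₀x²(L-x)²(x+2L)/(120LEI) = -6·(16/5)²·(4-(16/5))²·((16/5)+2·4)/(120·4·1000) = -1792/1953125 m
Load 2 — point force P=5 kN at a=4/3 m (b=L-a=8/3):
  y_2 = -Pa²(L-x)²(3bL-(3b+a)(L-x))/(6L³EI)  [x>a] = -5·(4/3)²·(4-(16/5))²·(3·(8/3)·4-(3·(8/3)+(4/3))·(4-(16/5)))/(6·4³·1000) = -92/253125 m
Superposition: y = Σ y_i = -202652/158203125 m ≈ -0.001281 m

y(16/5) = -202652/158203125 m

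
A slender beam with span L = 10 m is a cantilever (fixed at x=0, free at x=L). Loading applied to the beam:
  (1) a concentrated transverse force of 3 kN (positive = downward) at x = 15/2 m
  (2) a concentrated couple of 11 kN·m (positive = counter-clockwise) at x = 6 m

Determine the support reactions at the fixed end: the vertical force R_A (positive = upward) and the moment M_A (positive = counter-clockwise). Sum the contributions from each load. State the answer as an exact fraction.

R_A = 3 kN, M_A = 23/2 kN·m

Load 1 — point force P=3 kN at a=15/2 m (b=L-a=5/2):
  R_A = P = 3 kN
  M_A = Pa = 3·(15/2) = 45/2 kN·m
Load 2 — applied couple M₀=11 kN·m at a=6 m (b=L-a=4):
  R_A = 0 kN
  M_A = -M₀ = -11 kN·m
Superposition: R_A = 3 kN, M_A = 23/2 kN·m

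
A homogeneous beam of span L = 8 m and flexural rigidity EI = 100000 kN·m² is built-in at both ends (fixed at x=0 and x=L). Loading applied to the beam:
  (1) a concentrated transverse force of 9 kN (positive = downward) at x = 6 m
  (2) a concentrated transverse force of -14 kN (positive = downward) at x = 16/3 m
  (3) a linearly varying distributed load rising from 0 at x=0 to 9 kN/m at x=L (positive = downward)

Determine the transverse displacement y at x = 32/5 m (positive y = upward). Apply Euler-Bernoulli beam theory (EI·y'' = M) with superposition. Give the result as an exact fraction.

Load 1 — point force P=9 kN at a=6 m (b=L-a=2):
  y_1 = -Pa²(L-x)²(3bL-(3b+a)(L-x))/(6L³EI)  [x>a] = -9·6²·(8-(32/5))²·(3·2·8-(3·2+6)·(8-(32/5)))/(6·8³·100000) = -243/3125000 m
Load 2 — point force P=-14 kN at a=16/3 m (b=L-a=8/3):
  y_2 = -Pa²(L-x)²(3bL-(3b+a)(L-x))/(6L³EI)  [x>a] = -(-14)·(16/3)²·(8-(32/5))²·(3·(8/3)·8-(3·(8/3)+(16/3))·(8-(32/5)))/(6·8³·100000) = 896/6328125 m
Load 3 — triangular load w₀=9 kN/m (0→w₀ over full span):
  y_3 = -w₀x²(L-x)²(x+2L)/(120LEI) = -9·(32/5)²·(8-(32/5))²·((32/5)+2·8)/(120·8·100000) = -10752/48828125 m
Superposition: y = Σ y_i = -4947671/31640625000 m ≈ -0.000156 m

y(32/5) = -4947671/31640625000 m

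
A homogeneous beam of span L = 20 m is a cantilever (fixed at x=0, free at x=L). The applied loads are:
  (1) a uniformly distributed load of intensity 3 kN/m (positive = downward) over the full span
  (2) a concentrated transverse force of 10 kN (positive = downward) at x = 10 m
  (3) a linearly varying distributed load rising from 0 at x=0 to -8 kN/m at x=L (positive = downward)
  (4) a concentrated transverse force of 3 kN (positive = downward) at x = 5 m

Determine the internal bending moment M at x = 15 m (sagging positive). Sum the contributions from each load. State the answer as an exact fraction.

Load 1 — uniform load w=3 kN/m over full span:
  M_1 = -w(L-x)²/2 = -3·(20-15)²/2 = -75/2 kN·m
Load 2 — point force P=10 kN at a=10 m (b=L-a=10):
  M_2 = 0  [x>a] = 0 kN·m
Load 3 — triangular load w₀=-8 kN/m (0→w₀ over full span):
  M_3 = w₀Lx/2 - w₀L²/3 - w₀x³/(6L) = (-8)·20·15/2 - (-8)·20²/3 - (-8)·15³/(6·20) = 275/3 kN·m
Load 4 — point force P=3 kN at a=5 m (b=L-a=15):
  M_4 = 0  [x>a] = 0 kN·m
Superposition: M = Σ M_i = 325/6 kN·m ≈ 54.166667 kN·m

M(15) = 325/6 kN·m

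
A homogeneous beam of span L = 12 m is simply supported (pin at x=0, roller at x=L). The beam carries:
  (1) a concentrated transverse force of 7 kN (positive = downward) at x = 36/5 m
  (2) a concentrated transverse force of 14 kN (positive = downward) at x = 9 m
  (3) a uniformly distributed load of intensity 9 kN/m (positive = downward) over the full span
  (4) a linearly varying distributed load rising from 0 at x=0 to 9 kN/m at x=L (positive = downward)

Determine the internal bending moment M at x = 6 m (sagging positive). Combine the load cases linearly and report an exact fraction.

M(6) = 1404/5 kN·m

Load 1 — point force P=7 kN at a=36/5 m (b=L-a=24/5):
  M_1 = Pbx/L  [x≤a] = 7·(24/5)·6/12 = 84/5 kN·m
Load 2 — point force P=14 kN at a=9 m (b=L-a=3):
  M_2 = Pbx/L  [x≤a] = 14·3·6/12 = 21 kN·m
Load 3 — uniform load w=9 kN/m over full span:
  M_3 = wx(L-x)/2 = 9·6·(12-6)/2 = 162 kN·m
Load 4 — triangular load w₀=9 kN/m (0→w₀ over full span):
  M_4 = w₀Lx/6 - w₀x³/(6L) = 9·12·6/6 - 9·6³/(6·12) = 81 kN·m
Superposition: M = Σ M_i = 1404/5 kN·m ≈ 280.800000 kN·m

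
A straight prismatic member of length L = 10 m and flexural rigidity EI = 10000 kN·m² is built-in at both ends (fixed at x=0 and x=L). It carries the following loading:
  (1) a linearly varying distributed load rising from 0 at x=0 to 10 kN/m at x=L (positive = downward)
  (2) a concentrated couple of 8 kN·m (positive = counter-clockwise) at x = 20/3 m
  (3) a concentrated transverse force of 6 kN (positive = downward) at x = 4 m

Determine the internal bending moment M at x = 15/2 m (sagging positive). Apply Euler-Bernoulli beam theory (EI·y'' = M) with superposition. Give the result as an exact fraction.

M(15/2) = 2283/400 kN·m

Load 1 — triangular load w₀=10 kN/m (0→w₀ over full span):
  M_1 = 3w₀Lx/20 - w₀L²/30 - w₀x³/(6L) = 3·10·10·(15/2)/20 - 10·10²/30 - 10·(15/2)³/(6·10) = 425/48 kN·m
Load 2 — applied couple M₀=8 kN·m at a=20/3 m (b=L-a=10/3):
  M_2 = R_Ax - M_A - M₀  [x>a] with R_A=16/15, M_A=8/3 = (16/15)·(15/2) - (8/3) - 8 = -8/3 kN·m
Load 3 — point force P=6 kN at a=4 m (b=L-a=6):
  M_3 = Pa²(a+3b)(L-x)/L³ - Pa²b/L²  [x>a] = 6·4²·(4+3·6)·(10-(15/2))/10³ - 6·4²·6/10² = -12/25 kN·m
Superposition: M = Σ M_i = 2283/400 kN·m ≈ 5.707500 kN·m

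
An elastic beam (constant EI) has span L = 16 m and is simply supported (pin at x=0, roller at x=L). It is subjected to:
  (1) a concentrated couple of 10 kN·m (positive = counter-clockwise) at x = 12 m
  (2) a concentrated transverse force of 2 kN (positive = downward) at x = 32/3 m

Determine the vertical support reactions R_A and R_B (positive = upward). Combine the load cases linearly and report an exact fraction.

R_A = 31/24 kN, R_B = 17/24 kN

Load 1 — applied couple M₀=10 kN·m at a=12 m (b=L-a=4):
  R_A = M₀/L = 10/16 = 5/8 kN
  R_B = -M₀/L = -10/16 = -5/8 kN
Load 2 — point force P=2 kN at a=32/3 m (b=L-a=16/3):
  R_A = Pb/L = 2·(16/3)/16 = 2/3 kN
  R_B = Pa/L = 2·(32/3)/16 = 4/3 kN
Superposition: R_A = 31/24 kN, R_B = 17/24 kN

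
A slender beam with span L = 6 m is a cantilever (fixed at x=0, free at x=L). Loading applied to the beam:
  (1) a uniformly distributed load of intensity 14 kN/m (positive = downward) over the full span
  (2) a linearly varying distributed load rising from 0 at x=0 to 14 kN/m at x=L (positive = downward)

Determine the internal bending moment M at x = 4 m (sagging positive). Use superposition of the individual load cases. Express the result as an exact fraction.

M(4) = -476/9 kN·m

Load 1 — uniform load w=14 kN/m over full span:
  M_1 = -w(L-x)²/2 = -14·(6-4)²/2 = -28 kN·m
Load 2 — triangular load w₀=14 kN/m (0→w₀ over full span):
  M_2 = w₀Lx/2 - w₀L²/3 - w₀x³/(6L) = 14·6·4/2 - 14·6²/3 - 14·4³/(6·6) = -224/9 kN·m
Superposition: M = Σ M_i = -476/9 kN·m ≈ -52.888889 kN·m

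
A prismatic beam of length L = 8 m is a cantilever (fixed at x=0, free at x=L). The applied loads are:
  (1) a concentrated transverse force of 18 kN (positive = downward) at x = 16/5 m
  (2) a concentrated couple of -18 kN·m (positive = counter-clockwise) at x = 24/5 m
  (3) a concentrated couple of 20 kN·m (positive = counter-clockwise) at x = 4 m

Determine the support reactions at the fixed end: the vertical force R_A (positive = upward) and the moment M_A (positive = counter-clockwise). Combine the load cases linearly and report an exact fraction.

Load 1 — point force P=18 kN at a=16/5 m (b=L-a=24/5):
  R_A = P = 18 kN
  M_A = Pa = 18·(16/5) = 288/5 kN·m
Load 2 — applied couple M₀=-18 kN·m at a=24/5 m (b=L-a=16/5):
  R_A = 0 kN
  M_A = -M₀ = -(-18) = 18 kN·m
Load 3 — applied couple M₀=20 kN·m at a=4 m (b=L-a=4):
  R_A = 0 kN
  M_A = -M₀ = -20 kN·m
Superposition: R_A = 18 kN, M_A = 278/5 kN·m

R_A = 18 kN, M_A = 278/5 kN·m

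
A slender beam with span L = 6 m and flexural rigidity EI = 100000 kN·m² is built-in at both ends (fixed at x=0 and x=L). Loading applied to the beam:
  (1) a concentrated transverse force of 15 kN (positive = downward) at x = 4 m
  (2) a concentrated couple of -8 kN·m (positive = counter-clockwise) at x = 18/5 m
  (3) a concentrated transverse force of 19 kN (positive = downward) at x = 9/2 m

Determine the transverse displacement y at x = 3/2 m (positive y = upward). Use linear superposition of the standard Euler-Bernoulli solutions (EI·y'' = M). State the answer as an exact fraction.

y(3/2) = -20107/256000000 m

Load 1 — point force P=15 kN at a=4 m (b=L-a=2):
  y_1 = -Pb²x²(3aL-(3a+b)x)/(6L³EI)  [x≤a] = -15·2²·(3/2)²·(3·4·6-(3·4+2)·(3/2))/(6·6³·100000) = -17/320000 m
Load 2 — applied couple M₀=-8 kN·m at a=18/5 m (b=L-a=12/5):
  y_2 = (R_Ax³/6 - M_Ax²/2)/EI  [x≤a] with R_A=-48/25, M_A=-64/25 = ((-48/25)·(3/2)³/6 - (-64/25)·(3/2)²/2)/100000 = 9/500000 m
Load 3 — point force P=19 kN at a=9/2 m (b=L-a=3/2):
  y_3 = -Pb²x²(3aL-(3a+b)x)/(6L³EI)  [x≤a] = -19·(3/2)²·(3/2)²·(3·(9/2)·6-(3·(9/2)+(3/2))·(3/2))/(6·6³·100000) = -2223/51200000 m
Superposition: y = Σ y_i = -20107/256000000 m ≈ -0.000079 m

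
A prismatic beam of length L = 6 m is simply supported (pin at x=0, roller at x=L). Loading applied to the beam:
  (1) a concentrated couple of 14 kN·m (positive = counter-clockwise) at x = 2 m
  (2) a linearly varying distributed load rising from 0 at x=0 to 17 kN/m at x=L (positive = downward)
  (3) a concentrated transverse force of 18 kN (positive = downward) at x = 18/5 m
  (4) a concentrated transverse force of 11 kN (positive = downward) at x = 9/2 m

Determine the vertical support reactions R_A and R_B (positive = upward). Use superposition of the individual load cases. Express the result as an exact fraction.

R_A = 1757/60 kN, R_B = 3043/60 kN

Load 1 — applied couple M₀=14 kN·m at a=2 m (b=L-a=4):
  R_A = M₀/L = 14/6 = 7/3 kN
  R_B = -M₀/L = -14/6 = -7/3 kN
Load 2 — triangular load w₀=17 kN/m (0→w₀ over full span):
  R_A = w₀L/6 = 17·6/6 = 17 kN
  R_B = w₀L/3 = 17·6/3 = 34 kN
Load 3 — point force P=18 kN at a=18/5 m (b=L-a=12/5):
  R_A = Pb/L = 18·(12/5)/6 = 36/5 kN
  R_B = Pa/L = 18·(18/5)/6 = 54/5 kN
Load 4 — point force P=11 kN at a=9/2 m (b=L-a=3/2):
  R_A = Pb/L = 11·(3/2)/6 = 11/4 kN
  R_B = Pa/L = 11·(9/2)/6 = 33/4 kN
Superposition: R_A = 1757/60 kN, R_B = 3043/60 kN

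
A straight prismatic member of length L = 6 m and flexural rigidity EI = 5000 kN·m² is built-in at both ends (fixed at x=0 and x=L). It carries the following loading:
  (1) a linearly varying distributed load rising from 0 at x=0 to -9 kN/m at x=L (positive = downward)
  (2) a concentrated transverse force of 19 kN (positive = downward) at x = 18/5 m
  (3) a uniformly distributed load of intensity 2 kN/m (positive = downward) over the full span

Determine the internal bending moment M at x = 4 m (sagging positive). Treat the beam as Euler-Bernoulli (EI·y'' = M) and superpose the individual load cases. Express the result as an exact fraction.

M(4) = 576/125 kN·m

Load 1 — triangular load w₀=-9 kN/m (0→w₀ over full span):
  M_1 = 3w₀Lx/20 - w₀L²/30 - w₀x³/(6L) = 3·(-9)·6·4/20 - (-9)·6²/30 - (-9)·4³/(6·6) = -28/5 kN·m
Load 2 — point force P=19 kN at a=18/5 m (b=L-a=12/5):
  M_2 = Pa²(a+3b)(L-x)/L³ - Pa²b/L²  [x>a] = 19·(18/5)²·((18/5)+3·(12/5))·(6-4)/6³ - 19·(18/5)²·(12/5)/6² = 1026/125 kN·m
Load 3 — uniform load w=2 kN/m over full span:
  M_3 = wLx/2 - wL²/12 - wx²/2 = 2·6·4/2 - 2·6²/12 - 2·4²/2 = 2 kN·m
Superposition: M = Σ M_i = 576/125 kN·m ≈ 4.608000 kN·m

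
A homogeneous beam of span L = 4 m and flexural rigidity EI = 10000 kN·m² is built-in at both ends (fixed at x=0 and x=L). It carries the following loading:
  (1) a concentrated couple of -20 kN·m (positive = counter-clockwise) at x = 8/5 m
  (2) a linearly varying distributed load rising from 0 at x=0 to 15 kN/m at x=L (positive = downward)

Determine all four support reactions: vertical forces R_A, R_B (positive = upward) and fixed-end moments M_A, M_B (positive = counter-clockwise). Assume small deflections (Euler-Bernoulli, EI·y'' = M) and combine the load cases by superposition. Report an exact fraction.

Load 1 — applied couple M₀=-20 kN·m at a=8/5 m (b=L-a=12/5):
  R_A = 6M₀ab/L³ = 6·(-20)·(8/5)·(12/5)/4³ = -36/5 kN
  M_A = M₀b(2a-b)/L² = (-20)·(12/5)·(2·(8/5)-(12/5))/4² = -12/5 kN·m
  R_B = -6M₀ab/L³ = -6·(-20)·(8/5)·(12/5)/4³ = 36/5 kN
  M_B = M₀a(2b-a)/L² = (-20)·(8/5)·(2·(12/5)-(8/5))/4² = -32/5 kN·m
Load 2 — triangular load w₀=15 kN/m (0→w₀ over full span):
  R_A = 3w₀L/20 = 3·15·4/20 = 9 kN
  M_A = w₀L²/30 = 15·4²/30 = 8 kN·m
  R_B = 7w₀L/20 = 7·15·4/20 = 21 kN
  M_B = -w₀L²/20 = -15·4²/20 = -12 kN·m
Superposition: R_A = 9/5 kN, M_A = 28/5 kN·m, R_B = 141/5 kN, M_B = -92/5 kN·m

R_A = 9/5 kN, M_A = 28/5 kN·m, R_B = 141/5 kN, M_B = -92/5 kN·m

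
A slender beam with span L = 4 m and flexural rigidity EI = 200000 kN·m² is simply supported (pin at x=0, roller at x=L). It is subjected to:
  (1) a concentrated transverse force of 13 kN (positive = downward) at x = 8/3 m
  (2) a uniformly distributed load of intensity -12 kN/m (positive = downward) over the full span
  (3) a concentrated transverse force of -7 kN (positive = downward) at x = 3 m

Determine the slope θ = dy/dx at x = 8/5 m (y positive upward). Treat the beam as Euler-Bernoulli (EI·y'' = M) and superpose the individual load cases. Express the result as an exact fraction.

θ(8/5) = 557447/16200000000 rad

Load 1 — point force P=13 kN at a=8/3 m (b=L-a=4/3):
  θ_1 = -Pb(L²-b²-3x²)/(6LEI)  [x≤a] = -13·(4/3)·(4²-(4/3)²-3·(8/5)²)/(6·4·200000) = -299/12656250 rad
Load 2 — uniform load w=-12 kN/m over full span:
  θ_2 = -w(L³-6Lx²+4x³)/(24EI) = -(-12)·(4³-6·4·(8/5)²+4·(8/5)³)/(24·200000) = 37/781250 rad
Load 3 — point force P=-7 kN at a=3 m (b=L-a=1):
  θ_3 = -Pb(L²-b²-3x²)/(6LEI)  [x≤a] = -(-7)·1·(4²-1²-3·(8/5)²)/(6·4·200000) = 427/40000000 rad
Superposition: θ = Σ θ_i = 557447/16200000000 rad ≈ 0.000034 rad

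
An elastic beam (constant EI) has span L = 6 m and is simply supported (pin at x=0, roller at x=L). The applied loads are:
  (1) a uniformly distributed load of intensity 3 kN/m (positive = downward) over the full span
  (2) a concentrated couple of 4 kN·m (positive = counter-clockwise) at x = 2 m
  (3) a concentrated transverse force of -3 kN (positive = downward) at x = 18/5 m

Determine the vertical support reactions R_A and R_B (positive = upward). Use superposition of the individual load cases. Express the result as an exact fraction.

Load 1 — uniform load w=3 kN/m over full span:
  R_A = wL/2 = 3·6/2 = 9 kN
  R_B = wL/2 = 3·6/2 = 9 kN
Load 2 — applied couple M₀=4 kN·m at a=2 m (b=L-a=4):
  R_A = M₀/L = 4/6 = 2/3 kN
  R_B = -M₀/L = -4/6 = -2/3 kN
Load 3 — point force P=-3 kN at a=18/5 m (b=L-a=12/5):
  R_A = Pb/L = (-3)·(12/5)/6 = -6/5 kN
  R_B = Pa/L = (-3)·(18/5)/6 = -9/5 kN
Superposition: R_A = 127/15 kN, R_B = 98/15 kN

R_A = 127/15 kN, R_B = 98/15 kN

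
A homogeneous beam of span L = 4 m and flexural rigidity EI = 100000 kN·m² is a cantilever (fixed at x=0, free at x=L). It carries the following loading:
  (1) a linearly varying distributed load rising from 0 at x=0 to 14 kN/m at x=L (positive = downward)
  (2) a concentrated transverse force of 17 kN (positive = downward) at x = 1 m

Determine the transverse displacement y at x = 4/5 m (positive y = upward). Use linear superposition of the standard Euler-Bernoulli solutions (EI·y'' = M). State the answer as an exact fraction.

Load 1 — triangular load w₀=14 kN/m (0→w₀ over full span):
  y_1 = (w₀Lx³/12-w₀L²x²/6-w₀x⁵/(120L))/EI = (14·4·(4/5)³/12-14·4²·(4/5)²/6-14·(4/5)⁵/(120·4))/100000 = -31514/146484375 m
Load 2 — point force P=17 kN at a=1 m (b=L-a=3):
  y_2 = -Px²(3a-x)/(6EI)  [x≤a] = -17·(4/5)²·(3·1-(4/5))/(6·100000) = -187/4687500 m
Superposition: y = Σ y_i = -149431/585937500 m ≈ -0.000255 m

y(4/5) = -149431/585937500 m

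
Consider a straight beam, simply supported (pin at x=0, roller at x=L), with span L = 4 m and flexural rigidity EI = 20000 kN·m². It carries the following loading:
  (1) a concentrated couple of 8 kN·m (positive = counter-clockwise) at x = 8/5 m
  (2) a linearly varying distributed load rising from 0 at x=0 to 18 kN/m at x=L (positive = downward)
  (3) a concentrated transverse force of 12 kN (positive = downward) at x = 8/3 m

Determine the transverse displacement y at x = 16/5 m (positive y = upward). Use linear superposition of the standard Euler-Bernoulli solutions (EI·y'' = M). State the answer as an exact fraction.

y(16/5) = -335888/263671875 m

Load 1 — applied couple M₀=8 kN·m at a=8/5 m (b=L-a=12/5):
  y_1 = (M₀x³/(6L)-M₀(x-a)²/2+C₁x)/EI  [x>a] with C₁=M₀(3b²-L²)/(6L)=32/75 = (8·(16/5)³/(6·4)-8·((16/5)-(8/5))²/2+(32/75)·(16/5))/20000 = 8/78125 m
Load 2 — triangular load w₀=18 kN/m (0→w₀ over full span):
  y_2 = -w₀x(7L⁴-10L²x²+3x⁴)/(360LEI) = -18·(16/5)·(7·4⁴-10·4²·(16/5)²+3·(16/5)⁴)/(360·4·20000) = -9144/9765625 m
Load 3 — point force P=12 kN at a=8/3 m (b=L-a=4/3):
  y_3 = -Pa(L-x)(2Lx-a²-x²)/(6LEI)  [x>a] = -12·(8/3)·(4-(16/5))·(2·4·(16/5)-(8/3)²-(16/5)²)/(6·4·20000) = -928/2109375 m
Superposition: y = Σ y_i = -335888/263671875 m ≈ -0.001274 m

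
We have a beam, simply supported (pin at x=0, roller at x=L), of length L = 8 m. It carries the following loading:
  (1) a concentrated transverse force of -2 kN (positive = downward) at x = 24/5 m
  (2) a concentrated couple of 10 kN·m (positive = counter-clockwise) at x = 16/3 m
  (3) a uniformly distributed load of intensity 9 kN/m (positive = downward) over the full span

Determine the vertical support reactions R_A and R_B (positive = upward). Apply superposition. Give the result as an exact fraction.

R_A = 729/20 kN, R_B = 671/20 kN

Load 1 — point force P=-2 kN at a=24/5 m (b=L-a=16/5):
  R_A = Pb/L = (-2)·(16/5)/8 = -4/5 kN
  R_B = Pa/L = (-2)·(24/5)/8 = -6/5 kN
Load 2 — applied couple M₀=10 kN·m at a=16/3 m (b=L-a=8/3):
  R_A = M₀/L = 10/8 = 5/4 kN
  R_B = -M₀/L = -10/8 = -5/4 kN
Load 3 — uniform load w=9 kN/m over full span:
  R_A = wL/2 = 9·8/2 = 36 kN
  R_B = wL/2 = 9·8/2 = 36 kN
Superposition: R_A = 729/20 kN, R_B = 671/20 kN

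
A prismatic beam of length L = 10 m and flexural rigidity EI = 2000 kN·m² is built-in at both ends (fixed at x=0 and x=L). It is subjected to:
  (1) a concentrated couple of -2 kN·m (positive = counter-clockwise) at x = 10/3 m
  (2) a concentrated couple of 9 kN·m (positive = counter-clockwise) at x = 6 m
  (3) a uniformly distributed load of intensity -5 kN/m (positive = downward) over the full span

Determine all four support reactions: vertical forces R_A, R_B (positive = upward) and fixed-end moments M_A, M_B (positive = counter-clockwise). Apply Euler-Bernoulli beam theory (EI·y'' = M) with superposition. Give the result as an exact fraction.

Load 1 — applied couple M₀=-2 kN·m at a=10/3 m (b=L-a=20/3):
  R_A = 6M₀ab/L³ = 6·(-2)·(10/3)·(20/3)/10³ = -4/15 kN
  M_A = M₀b(2a-b)/L² = (-2)·(20/3)·(2·(10/3)-(20/3))/10² = 0 kN·m
  R_B = -6M₀ab/L³ = -6·(-2)·(10/3)·(20/3)/10³ = 4/15 kN
  M_B = M₀a(2b-a)/L² = (-2)·(10/3)·(2·(20/3)-(10/3))/10² = -2/3 kN·m
Load 2 — applied couple M₀=9 kN·m at a=6 m (b=L-a=4):
  R_A = 6M₀ab/L³ = 6·9·6·4/10³ = 162/125 kN
  M_A = M₀b(2a-b)/L² = 9·4·(2·6-4)/10² = 72/25 kN·m
  R_B = -6M₀ab/L³ = -6·9·6·4/10³ = -162/125 kN
  M_B = M₀a(2b-a)/L² = 9·6·(2·4-6)/10² = 27/25 kN·m
Load 3 — uniform load w=-5 kN/m over full span:
  R_A = wL/2 = (-5)·10/2 = -25 kN
  M_A = wL²/12 = (-5)·10²/12 = -125/3 kN·m
  R_B = wL/2 = (-5)·10/2 = -25 kN
  M_B = -wL²/12 = -(-5)·10²/12 = 125/3 kN·m
Superposition: R_A = -8989/375 kN, M_A = -2909/75 kN·m, R_B = -9761/375 kN, M_B = 1052/25 kN·m

R_A = -8989/375 kN, M_A = -2909/75 kN·m, R_B = -9761/375 kN, M_B = 1052/25 kN·m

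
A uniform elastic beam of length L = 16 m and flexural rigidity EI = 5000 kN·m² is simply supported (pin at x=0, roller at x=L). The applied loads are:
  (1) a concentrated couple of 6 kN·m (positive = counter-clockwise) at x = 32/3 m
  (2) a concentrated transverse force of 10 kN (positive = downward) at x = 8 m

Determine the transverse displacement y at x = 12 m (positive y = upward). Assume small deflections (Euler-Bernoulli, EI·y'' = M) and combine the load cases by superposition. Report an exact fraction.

Load 1 — applied couple M₀=6 kN·m at a=32/3 m (b=L-a=16/3):
  y_1 = (M₀x³/(6L)-M₀(x-a)²/2+C₁x)/EI  [x>a] with C₁=M₀(3b²-L²)/(6L)=-32/3 = (6·12³/(6·16)-6·(12-(32/3))²/2+(-32/3)·12)/5000 = -19/3750 m
Load 2 — point force P=10 kN at a=8 m (b=L-a=8):
  y_2 = -Pa(L-x)(2Lx-a²-x²)/(6LEI)  [x>a] = -10·8·(16-12)·(2·16·12-8²-12²)/(6·16·5000) = -44/375 m
Superposition: y = Σ y_i = -153/1250 m ≈ -0.122400 m

y(12) = -153/1250 m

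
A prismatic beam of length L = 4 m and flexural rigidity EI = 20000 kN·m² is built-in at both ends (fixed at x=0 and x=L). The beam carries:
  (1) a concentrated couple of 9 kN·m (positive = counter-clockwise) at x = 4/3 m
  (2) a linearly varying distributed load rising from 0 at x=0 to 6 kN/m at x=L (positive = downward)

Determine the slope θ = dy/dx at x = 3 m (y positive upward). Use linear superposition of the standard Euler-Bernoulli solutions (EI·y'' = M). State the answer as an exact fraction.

Load 1 — applied couple M₀=9 kN·m at a=4/3 m (b=L-a=8/3):
  θ_1 = (R_Ax²/2 - M_Ax - M₀(x-a))/EI  [x>a] with R_A=3, M_A=0 = (3·3²/2 - 0·3 - 9·(3-(4/3)))/20000 = -3/40000 rad
Load 2 — triangular load w₀=6 kN/m (0→w₀ over full span):
  θ_2 = -w₀(2x(L-x)(L-2x)(x+2L)+x²(L-x)²)/(120LEI) = -6·(2·3·(4-3)·(4-2·3)·(3+2·4)+3²·(4-3)²)/(120·4·20000) = 123/1600000 rad
Superposition: θ = Σ θ_i = 3/1600000 rad ≈ 0.000002 rad

θ(3) = 3/1600000 rad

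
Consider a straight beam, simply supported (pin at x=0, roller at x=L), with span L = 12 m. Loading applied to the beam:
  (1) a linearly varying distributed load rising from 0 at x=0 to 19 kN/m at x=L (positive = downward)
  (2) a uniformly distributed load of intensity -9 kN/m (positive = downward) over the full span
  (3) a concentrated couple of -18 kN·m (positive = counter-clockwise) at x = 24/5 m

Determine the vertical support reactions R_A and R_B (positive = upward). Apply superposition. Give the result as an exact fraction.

Load 1 — triangular load w₀=19 kN/m (0→w₀ over full span):
  R_A = w₀L/6 = 19·12/6 = 38 kN
  R_B = w₀L/3 = 19·12/3 = 76 kN
Load 2 — uniform load w=-9 kN/m over full span:
  R_A = wL/2 = (-9)·12/2 = -54 kN
  R_B = wL/2 = (-9)·12/2 = -54 kN
Load 3 — applied couple M₀=-18 kN·m at a=24/5 m (b=L-a=36/5):
  R_A = M₀/L = (-18)/12 = -3/2 kN
  R_B = -M₀/L = -(-18)/12 = 3/2 kN
Superposition: R_A = -35/2 kN, R_B = 47/2 kN

R_A = -35/2 kN, R_B = 47/2 kN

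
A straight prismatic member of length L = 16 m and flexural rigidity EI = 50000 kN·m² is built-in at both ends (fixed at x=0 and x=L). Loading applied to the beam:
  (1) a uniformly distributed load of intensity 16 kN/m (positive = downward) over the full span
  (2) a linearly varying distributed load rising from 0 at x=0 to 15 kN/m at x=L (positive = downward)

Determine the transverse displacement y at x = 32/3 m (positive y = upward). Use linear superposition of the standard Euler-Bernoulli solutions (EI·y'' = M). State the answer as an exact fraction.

Load 1 — uniform load w=16 kN/m over full span:
  y_1 = -wx²(L-x)²/(24EI) = -16·(32/3)²·(16-(32/3))²/(24·50000) = -32768/759375 m
Load 2 — triangular load w₀=15 kN/m (0→w₀ over full span):
  y_2 = -w₀x²(L-x)²(x+2L)/(120LEI) = -15·(32/3)²·(16-(32/3))²·((32/3)+2·16)/(120·16·50000) = -16384/759375 m
Superposition: y = Σ y_i = -16384/253125 m ≈ -0.064727 m

y(32/3) = -16384/253125 m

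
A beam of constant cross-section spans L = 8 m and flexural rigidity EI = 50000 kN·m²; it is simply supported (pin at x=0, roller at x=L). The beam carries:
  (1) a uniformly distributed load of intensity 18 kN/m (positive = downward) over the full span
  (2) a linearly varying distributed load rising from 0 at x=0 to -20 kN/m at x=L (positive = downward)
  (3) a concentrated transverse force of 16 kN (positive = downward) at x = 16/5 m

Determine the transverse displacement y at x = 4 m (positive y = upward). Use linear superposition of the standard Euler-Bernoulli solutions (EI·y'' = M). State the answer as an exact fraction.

Load 1 — uniform load w=18 kN/m over full span:
  y_1 = -wx(L³-2Lx²+x³)/(24EI) = -18·4·(8³-2·8·4²+4³)/(24·50000) = -12/625 m
Load 2 — triangular load w₀=-20 kN/m (0→w₀ over full span):
  y_2 = -w₀x(7L⁴-10L²x²+3x⁴)/(360LEI) = -(-20)·4·(7·8⁴-10·8²·4²+3·4⁴)/(360·8·50000) = 4/375 m
Load 3 — point force P=16 kN at a=16/5 m (b=L-a=24/5):
  y_3 = -Pa(L-x)(2Lx-a²-x²)/(6LEI)  [x>a] = -16·(16/5)·(8-4)·(2·8·4-(16/5)²-4²)/(6·8·50000) = -3776/1171875 m
Superposition: y = Σ y_i = -4592/390625 m ≈ -0.011756 m

y(4) = -4592/390625 m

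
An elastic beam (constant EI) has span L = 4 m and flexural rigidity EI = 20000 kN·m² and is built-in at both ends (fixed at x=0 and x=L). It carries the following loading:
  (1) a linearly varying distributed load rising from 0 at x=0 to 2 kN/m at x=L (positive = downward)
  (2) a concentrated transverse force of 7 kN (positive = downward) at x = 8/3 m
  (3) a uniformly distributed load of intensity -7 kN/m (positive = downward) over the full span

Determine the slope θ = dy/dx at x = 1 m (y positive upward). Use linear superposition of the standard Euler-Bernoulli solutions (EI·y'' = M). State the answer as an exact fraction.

Load 1 — triangular load w₀=2 kN/m (0→w₀ over full span):
  θ_1 = -w₀(2x(L-x)(L-2x)(x+2L)+x²(L-x)²)/(120LEI) = -2·(2·1·(4-1)·(4-2·1)·(1+2·4)+1²·(4-1)²)/(120·4·20000) = -39/1600000 rad
Load 2 — point force P=7 kN at a=8/3 m (b=L-a=4/3):
  θ_2 = -Pb²x(2aL-(3a+b)x)/(2L³EI)  [x≤a] = -7·(4/3)²·1·(2·(8/3)·4-(3·(8/3)+(4/3))·1)/(2·4³·20000) = -7/120000 rad
Load 3 — uniform load w=-7 kN/m over full span:
  θ_3 = -wx(L-x)(L-2x)/(12EI) = -(-7)·1·(4-1)·(4-2·1)/(12·20000) = 7/40000 rad
Superposition: θ = Σ θ_i = 443/4800000 rad ≈ 0.000092 rad

θ(1) = 443/4800000 rad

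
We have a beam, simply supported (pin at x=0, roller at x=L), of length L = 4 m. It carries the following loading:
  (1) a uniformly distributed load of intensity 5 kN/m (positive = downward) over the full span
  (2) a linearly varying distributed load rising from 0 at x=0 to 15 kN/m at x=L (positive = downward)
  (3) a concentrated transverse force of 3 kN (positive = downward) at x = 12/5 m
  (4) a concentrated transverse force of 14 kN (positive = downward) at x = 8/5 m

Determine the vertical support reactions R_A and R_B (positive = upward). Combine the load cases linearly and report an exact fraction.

Load 1 — uniform load w=5 kN/m over full span:
  R_A = wL/2 = 5·4/2 = 10 kN
  R_B = wL/2 = 5·4/2 = 10 kN
Load 2 — triangular load w₀=15 kN/m (0→w₀ over full span):
  R_A = w₀L/6 = 15·4/6 = 10 kN
  R_B = w₀L/3 = 15·4/3 = 20 kN
Load 3 — point force P=3 kN at a=12/5 m (b=L-a=8/5):
  R_A = Pb/L = 3·(8/5)/4 = 6/5 kN
  R_B = Pa/L = 3·(12/5)/4 = 9/5 kN
Load 4 — point force P=14 kN at a=8/5 m (b=L-a=12/5):
  R_A = Pb/L = 14·(12/5)/4 = 42/5 kN
  R_B = Pa/L = 14·(8/5)/4 = 28/5 kN
Superposition: R_A = 148/5 kN, R_B = 187/5 kN

R_A = 148/5 kN, R_B = 187/5 kN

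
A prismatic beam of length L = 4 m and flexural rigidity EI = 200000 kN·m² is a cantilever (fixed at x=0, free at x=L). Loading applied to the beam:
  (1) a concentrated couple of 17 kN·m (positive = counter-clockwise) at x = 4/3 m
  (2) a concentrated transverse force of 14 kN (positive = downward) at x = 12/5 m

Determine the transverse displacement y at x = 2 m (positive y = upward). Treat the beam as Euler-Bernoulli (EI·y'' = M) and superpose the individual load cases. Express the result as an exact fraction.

y(2) = -103/1125000 m

Load 1 — applied couple M₀=17 kN·m at a=4/3 m (b=L-a=8/3):
  y_1 = M₀a(2x-a)/(2EI)  [x>a] = 17·(4/3)·(2·2-(4/3))/(2·200000) = 17/112500 m
Load 2 — point force P=14 kN at a=12/5 m (b=L-a=8/5):
  y_2 = -Px²(3a-x)/(6EI)  [x≤a] = -14·2²·(3·(12/5)-2)/(6·200000) = -91/375000 m
Superposition: y = Σ y_i = -103/1125000 m ≈ -0.000092 m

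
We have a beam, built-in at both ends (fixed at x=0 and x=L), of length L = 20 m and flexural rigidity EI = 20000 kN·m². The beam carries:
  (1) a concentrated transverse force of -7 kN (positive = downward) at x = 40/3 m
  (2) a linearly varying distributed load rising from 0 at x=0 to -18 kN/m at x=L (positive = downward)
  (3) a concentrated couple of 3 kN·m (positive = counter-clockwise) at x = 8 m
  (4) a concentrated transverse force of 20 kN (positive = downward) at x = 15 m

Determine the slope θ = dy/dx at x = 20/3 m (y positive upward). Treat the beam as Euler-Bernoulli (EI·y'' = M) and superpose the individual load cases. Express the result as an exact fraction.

θ(20/3) = 34151/1518750 rad

Load 1 — point force P=-7 kN at a=40/3 m (b=L-a=20/3):
  θ_1 = -Pb²x(2aL-(3a+b)x)/(2L³EI)  [x≤a] = -(-7)·(20/3)²·(20/3)·(2·(40/3)·20-(3·(40/3)+(20/3))·(20/3))/(2·20³·20000) = 7/4860 rad
Load 2 — triangular load w₀=-18 kN/m (0→w₀ over full span):
  θ_2 = -w₀(2x(L-x)(L-2x)(x+2L)+x²(L-x)²)/(120LEI) = -(-18)·(2·(20/3)·(20-(20/3))·(20-2·(20/3))·((20/3)+2·20)+(20/3)²·(20-(20/3))²)/(120·20·20000) = 16/675 rad
Load 3 — applied couple M₀=3 kN·m at a=8 m (b=L-a=12):
  θ_3 = (R_Ax²/2 - M_Ax)/EI  [x≤a] with R_A=27/125, M_A=9/25 = ((27/125)·(20/3)²/2 - (9/25)·(20/3))/20000 = 3/25000 rad
Load 4 — point force P=20 kN at a=15 m (b=L-a=5):
  θ_4 = -Pb²x(2aL-(3a+b)x)/(2L³EI)  [x≤a] = -20·5²·(20/3)·(2·15·20-(3·15+5)·(20/3))/(2·20³·20000) = -1/360 rad
Superposition: θ = Σ θ_i = 34151/1518750 rad ≈ 0.022486 rad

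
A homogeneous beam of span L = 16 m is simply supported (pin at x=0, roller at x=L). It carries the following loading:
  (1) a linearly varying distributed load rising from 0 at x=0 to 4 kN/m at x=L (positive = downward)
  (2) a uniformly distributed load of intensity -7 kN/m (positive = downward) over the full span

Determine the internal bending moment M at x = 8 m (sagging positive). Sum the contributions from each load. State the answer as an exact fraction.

M(8) = -160 kN·m

Load 1 — triangular load w₀=4 kN/m (0→w₀ over full span):
  M_1 = w₀Lx/6 - w₀x³/(6L) = 4·16·8/6 - 4·8³/(6·16) = 64 kN·m
Load 2 — uniform load w=-7 kN/m over full span:
  M_2 = wx(L-x)/2 = (-7)·8·(16-8)/2 = -224 kN·m
Superposition: M = Σ M_i = -160 kN·m ≈ -160.000000 kN·m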